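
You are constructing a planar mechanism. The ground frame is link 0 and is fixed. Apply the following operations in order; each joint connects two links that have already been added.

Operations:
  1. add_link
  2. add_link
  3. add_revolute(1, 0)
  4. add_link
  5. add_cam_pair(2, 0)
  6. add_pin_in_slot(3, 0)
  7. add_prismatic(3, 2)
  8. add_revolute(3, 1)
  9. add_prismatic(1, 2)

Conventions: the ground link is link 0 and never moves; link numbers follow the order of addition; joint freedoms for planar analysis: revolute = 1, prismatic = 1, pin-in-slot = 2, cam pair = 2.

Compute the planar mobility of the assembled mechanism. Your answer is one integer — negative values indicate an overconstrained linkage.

ground; <1,0,0>
#1 <2,0,0>
#2 <3,0,0>
R:1↔0 J1 <3,1,0>
#3 <4,1,0>
C:2↔0 J2 <4,1,1>
PS:3↔0 J2 <4,1,2>
P:3↔2 J1 <4,2,2>
R:3↔1 J1 <4,3,2>
P:1↔2 J1 <4,4,2>
3×3 − 2×4 − 1×2 = -1

M = -1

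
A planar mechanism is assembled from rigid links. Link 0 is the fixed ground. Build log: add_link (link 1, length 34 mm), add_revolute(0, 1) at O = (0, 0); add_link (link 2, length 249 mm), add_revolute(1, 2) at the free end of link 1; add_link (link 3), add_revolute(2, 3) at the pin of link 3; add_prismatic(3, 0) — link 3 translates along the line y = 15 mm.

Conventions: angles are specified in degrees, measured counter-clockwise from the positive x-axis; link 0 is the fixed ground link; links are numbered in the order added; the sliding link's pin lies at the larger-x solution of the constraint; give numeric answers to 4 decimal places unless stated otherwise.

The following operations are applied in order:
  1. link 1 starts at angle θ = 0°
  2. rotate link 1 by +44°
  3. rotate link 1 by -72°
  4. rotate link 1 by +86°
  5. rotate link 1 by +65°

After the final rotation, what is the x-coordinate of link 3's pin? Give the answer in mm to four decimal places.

geometry: r = 34 mm, L = 249 mm, e = 15 mm; θ starts at 0°
rotate link 1 by +44°: θ ← 0° +44° = 44°
rotate link 1 by -72°: θ ← 44° -72° = -28°
rotate link 1 by +86°: θ ← -28° +86° = 58°
rotate link 1 by +65°: θ ← 58° +65° = 123°
crank pin P = (r cos θ, r sin θ) = (-18.517727, 28.514799)
h = r sin θ − e = 28.514799 − 15 = 13.514799
x = r cos θ + √(L² − h²) = -18.517727 + 248.632963 = 230.115236

230.1152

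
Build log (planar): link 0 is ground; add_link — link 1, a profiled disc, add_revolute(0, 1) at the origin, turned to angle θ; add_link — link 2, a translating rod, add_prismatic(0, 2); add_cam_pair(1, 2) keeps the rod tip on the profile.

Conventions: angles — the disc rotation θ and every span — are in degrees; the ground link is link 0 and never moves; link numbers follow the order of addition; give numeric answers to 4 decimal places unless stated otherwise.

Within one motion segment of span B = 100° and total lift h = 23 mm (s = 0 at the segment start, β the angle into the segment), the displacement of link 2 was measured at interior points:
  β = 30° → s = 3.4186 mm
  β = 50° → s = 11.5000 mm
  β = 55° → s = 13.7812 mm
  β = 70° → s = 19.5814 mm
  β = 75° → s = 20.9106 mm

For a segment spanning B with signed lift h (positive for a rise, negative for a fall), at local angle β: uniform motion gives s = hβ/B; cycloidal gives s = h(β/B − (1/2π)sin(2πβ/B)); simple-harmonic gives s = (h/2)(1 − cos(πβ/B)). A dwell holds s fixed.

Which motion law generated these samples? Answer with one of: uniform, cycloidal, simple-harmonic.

candidates at β/B = r: uniform s = h·r (linear in β); cycloidal s = h·(r − sin(2πr)/(2π)); simple-harmonic s = (h/2)(1 − cos(πr))
β=30°: printed 3.4186 | uniform 6.9000, cycloidal 3.4186, simple-harmonic 4.7405
β=50°: printed 11.5000 | uniform 11.5000, cycloidal 11.5000, simple-harmonic 11.5000
β=55°: printed 13.7812 | uniform 12.6500, cycloidal 13.7812, simple-harmonic 13.2990
β=70°: printed 19.5814 | uniform 16.1000, cycloidal 19.5814, simple-harmonic 18.2595
β=75°: printed 20.9106 | uniform 17.2500, cycloidal 20.9106, simple-harmonic 19.6317
only one law matches every sample → cycloidal

cycloidal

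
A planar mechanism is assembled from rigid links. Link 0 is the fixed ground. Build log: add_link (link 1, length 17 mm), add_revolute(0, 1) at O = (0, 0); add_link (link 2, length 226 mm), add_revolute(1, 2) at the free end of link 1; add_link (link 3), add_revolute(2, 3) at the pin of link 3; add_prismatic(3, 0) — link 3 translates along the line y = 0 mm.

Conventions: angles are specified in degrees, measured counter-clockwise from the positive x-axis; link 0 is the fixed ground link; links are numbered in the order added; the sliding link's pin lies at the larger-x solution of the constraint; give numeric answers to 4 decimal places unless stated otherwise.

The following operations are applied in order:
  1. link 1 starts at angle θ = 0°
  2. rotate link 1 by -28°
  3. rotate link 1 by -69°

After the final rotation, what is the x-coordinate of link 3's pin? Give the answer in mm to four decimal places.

geometry: r = 17 mm, L = 226 mm, e = 0 mm; θ starts at 0°
rotate link 1 by -28°: θ ← 0° -28° = -28°
rotate link 1 by -69°: θ ← -28° -69° = -97°
crank pin P = (r cos θ, r sin θ) = (-2.071779, -16.873285)
h = r sin θ − e = -16.873285 − 0 = -16.873285
x = r cos θ + √(L² − h²) = -2.071779 + 225.369235 = 223.297457

223.2975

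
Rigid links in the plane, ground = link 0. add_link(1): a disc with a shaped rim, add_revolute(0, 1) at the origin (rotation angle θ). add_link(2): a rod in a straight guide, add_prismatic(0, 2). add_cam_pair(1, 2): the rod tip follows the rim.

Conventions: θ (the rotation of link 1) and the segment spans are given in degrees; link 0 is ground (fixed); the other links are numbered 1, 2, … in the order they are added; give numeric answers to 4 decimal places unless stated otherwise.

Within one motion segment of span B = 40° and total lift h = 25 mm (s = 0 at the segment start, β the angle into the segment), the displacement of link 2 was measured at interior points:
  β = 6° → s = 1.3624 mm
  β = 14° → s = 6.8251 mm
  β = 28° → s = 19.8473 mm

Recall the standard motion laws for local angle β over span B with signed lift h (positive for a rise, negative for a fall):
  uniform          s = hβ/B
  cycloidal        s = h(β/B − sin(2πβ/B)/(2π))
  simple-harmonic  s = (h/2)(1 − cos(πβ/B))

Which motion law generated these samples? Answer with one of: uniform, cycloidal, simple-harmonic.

candidates at β/B = r: uniform s = h·r (linear in β); cycloidal s = h·(r − sin(2πr)/(2π)); simple-harmonic s = (h/2)(1 − cos(πr))
β=6°: printed 1.3624 | uniform 3.7500, cycloidal 0.5310, simple-harmonic 1.3624
β=14°: printed 6.8251 | uniform 8.7500, cycloidal 5.5310, simple-harmonic 6.8251
β=28°: printed 19.8473 | uniform 17.5000, cycloidal 21.2841, simple-harmonic 19.8473
only one law matches every sample → simple-harmonic

simple-harmonic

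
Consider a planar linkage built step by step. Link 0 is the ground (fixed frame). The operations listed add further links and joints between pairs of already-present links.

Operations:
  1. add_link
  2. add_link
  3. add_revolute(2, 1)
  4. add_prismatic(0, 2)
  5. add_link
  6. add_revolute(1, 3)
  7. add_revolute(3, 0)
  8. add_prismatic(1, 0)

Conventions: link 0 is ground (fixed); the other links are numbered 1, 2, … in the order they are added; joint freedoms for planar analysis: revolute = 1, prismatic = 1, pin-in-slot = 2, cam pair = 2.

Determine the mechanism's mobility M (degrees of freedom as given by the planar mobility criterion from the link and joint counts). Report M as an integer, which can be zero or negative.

link 0 = ground. State L|J1|J2 = 1|0|0
+link1  2|0|0
+link2  3|0|0
R(2,1) f=1→J1  3|1|0
P(0,2) f=1→J1  3|2|0
+link3  4|2|0
R(1,3) f=1→J1  4|3|0
R(3,0) f=1→J1  4|4|0
P(1,0) f=1→J1  4|5|0
M = 3(4−1)−2·5−0 = 9−10−0 = -1

M = -1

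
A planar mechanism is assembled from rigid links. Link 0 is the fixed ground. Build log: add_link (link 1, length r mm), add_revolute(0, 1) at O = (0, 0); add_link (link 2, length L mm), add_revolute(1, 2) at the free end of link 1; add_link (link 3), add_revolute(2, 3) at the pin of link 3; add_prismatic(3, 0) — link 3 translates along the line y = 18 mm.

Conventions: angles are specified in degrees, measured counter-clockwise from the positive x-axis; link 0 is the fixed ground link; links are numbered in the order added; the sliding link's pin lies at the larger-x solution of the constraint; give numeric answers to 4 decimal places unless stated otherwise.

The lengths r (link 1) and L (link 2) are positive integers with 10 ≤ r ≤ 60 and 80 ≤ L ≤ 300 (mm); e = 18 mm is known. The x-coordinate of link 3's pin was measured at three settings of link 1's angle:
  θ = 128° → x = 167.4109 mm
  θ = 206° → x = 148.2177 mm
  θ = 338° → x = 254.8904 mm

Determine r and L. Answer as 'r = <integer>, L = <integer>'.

constraint per measurement: (x − r cos θ)² + (r sin θ − e)² = L²
subtracting the θ₁ and θ₂ equations cancels the r² and L² terms:
r = (x₁² − x₂²) / (2[(x₁cos θ₁ + e sin θ₁) − (x₂cos θ₂ + e sin θ₂)]) = 57.9998 → r = 58
L² = (x₁ − r cos θ₁)² + (r sin θ₁ − e)² = 42024.9822 → L = 205.0000 → L = 205
check at θ₃=338°: x = 254.8904 (printed 254.8904) ✓

r = 58, L = 205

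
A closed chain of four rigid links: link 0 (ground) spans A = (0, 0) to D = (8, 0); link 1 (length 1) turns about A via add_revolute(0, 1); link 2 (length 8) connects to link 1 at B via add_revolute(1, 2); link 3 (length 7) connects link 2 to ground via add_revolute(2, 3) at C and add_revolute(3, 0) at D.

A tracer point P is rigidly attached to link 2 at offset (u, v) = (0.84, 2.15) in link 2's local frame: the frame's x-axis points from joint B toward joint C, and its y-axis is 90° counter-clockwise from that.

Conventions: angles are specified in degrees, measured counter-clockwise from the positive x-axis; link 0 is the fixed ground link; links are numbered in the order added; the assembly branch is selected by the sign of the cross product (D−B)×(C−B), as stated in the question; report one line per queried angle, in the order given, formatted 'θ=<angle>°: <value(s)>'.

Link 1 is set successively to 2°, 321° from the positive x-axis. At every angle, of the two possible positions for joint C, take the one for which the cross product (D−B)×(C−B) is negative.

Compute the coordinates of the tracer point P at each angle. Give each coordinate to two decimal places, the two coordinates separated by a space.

A=(0,0), D=(8.00,0)
θ=2°: B = A + 1.00·(cos2°, sin2°) = (0.9994, 0.0349)
θ=2°: |BD| = 7.0007
θ=2°: circle(B,8.00) ∩ circle(D,7.00): a=4.5717, h=6.5650
θ=2°:   candidates: C₊=(5.6037,6.5771) cross=45.960; C₋=(5.5383,-6.5529) cross=-45.960
θ=2°:   branch - wants cross < 0 → take C=(5.5383,-6.5529) (cross=-45.960)
θ=2°: ex = (C−B)/|BC| = (0.5674,-0.8235); ey = (0.8235,0.5674)
θ=2°: P = B + 0.84·ex + 2.15·ey = (3.2464,0.5630)
θ=321°: B = A + 1.00·(cos321°, sin321°) = (0.7771, -0.6293)
θ=321°: |BD| = 7.2502
θ=321°: circle(B,8.00) ∩ circle(D,7.00): a=4.6596, h=6.5030
θ=321°:   candidates: C₊=(4.8547,6.2535) cross=47.148; C₋=(5.9836,-6.7033) cross=-47.148
θ=321°:   branch - wants cross < 0 → take C=(5.9836,-6.7033) (cross=-47.148)
θ=321°: ex = (C−B)/|BC| = (0.6508,-0.7592); ey = (0.7592,0.6508)
θ=321°: P = B + 0.84·ex + 2.15·ey = (2.9562,0.1321)

θ=2°: 3.25 0.56
θ=321°: 2.96 0.13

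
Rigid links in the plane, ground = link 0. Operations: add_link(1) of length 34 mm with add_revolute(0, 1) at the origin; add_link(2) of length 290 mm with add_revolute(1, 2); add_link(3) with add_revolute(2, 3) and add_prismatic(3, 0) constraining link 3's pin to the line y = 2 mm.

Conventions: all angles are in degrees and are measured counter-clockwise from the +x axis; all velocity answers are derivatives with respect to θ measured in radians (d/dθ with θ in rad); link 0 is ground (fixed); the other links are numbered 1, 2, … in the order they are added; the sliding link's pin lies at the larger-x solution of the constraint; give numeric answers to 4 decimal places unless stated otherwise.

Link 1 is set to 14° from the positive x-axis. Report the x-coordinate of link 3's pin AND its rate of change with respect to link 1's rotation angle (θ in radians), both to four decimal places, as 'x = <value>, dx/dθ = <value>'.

geometry: r = 34 mm, L = 290 mm, e = 2 mm
crank pin P = (r cos θ, r sin θ) = (32.990055, 8.225344)
h = r sin θ − e = 8.225344 − 2 = 6.225344
x = r cos θ + √(L² − h²) = 32.990055 + 289.933173 = 322.923228
dx/dθ = −r sin θ − h·r cos θ/√(L² − h²) (θ in radians; h = 6.225344) = -8.933695

x = 322.9232, dx/dθ = -8.9337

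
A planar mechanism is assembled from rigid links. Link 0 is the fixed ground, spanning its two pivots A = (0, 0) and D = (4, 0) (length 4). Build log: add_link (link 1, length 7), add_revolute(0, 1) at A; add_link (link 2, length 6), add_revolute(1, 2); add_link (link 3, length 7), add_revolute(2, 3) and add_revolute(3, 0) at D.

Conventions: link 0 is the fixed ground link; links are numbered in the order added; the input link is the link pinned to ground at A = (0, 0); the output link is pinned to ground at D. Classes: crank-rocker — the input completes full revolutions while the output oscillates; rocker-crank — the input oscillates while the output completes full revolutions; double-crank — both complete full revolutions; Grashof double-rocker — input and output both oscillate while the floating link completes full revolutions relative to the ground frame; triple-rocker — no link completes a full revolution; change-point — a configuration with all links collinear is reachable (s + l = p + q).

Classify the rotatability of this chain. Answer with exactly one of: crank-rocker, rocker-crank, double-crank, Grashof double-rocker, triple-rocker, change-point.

lengths: ground=4, input=7, coupler=6, output=7
sorted: s=4 (shortest), l=7 (longest), p+q=13
s + l = 11 vs p + q = 13
s + l < p + q (Grashof) with shortest = ground link → double-crank

double-crank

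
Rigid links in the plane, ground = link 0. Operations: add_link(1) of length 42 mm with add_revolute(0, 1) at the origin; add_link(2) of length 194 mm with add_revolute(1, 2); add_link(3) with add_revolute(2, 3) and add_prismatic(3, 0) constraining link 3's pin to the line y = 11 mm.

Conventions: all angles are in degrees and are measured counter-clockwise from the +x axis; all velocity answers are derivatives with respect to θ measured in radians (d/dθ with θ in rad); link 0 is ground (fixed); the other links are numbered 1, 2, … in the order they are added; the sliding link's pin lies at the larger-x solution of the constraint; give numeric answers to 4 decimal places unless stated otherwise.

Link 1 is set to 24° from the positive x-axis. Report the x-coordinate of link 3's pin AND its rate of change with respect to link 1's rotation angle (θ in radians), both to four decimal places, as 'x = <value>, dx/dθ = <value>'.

geometry: r = 42 mm, L = 194 mm, e = 11 mm
crank pin P = (r cos θ, r sin θ) = (38.368909, 17.082939)
h = r sin θ − e = 17.082939 − 11 = 6.082939
x = r cos θ + √(L² − h²) = 38.368909 + 193.904610 = 232.273519
dx/dθ = −r sin θ − h·r cos θ/√(L² − h²) (θ in radians; h = 6.082939) = -18.286602

x = 232.2735, dx/dθ = -18.2866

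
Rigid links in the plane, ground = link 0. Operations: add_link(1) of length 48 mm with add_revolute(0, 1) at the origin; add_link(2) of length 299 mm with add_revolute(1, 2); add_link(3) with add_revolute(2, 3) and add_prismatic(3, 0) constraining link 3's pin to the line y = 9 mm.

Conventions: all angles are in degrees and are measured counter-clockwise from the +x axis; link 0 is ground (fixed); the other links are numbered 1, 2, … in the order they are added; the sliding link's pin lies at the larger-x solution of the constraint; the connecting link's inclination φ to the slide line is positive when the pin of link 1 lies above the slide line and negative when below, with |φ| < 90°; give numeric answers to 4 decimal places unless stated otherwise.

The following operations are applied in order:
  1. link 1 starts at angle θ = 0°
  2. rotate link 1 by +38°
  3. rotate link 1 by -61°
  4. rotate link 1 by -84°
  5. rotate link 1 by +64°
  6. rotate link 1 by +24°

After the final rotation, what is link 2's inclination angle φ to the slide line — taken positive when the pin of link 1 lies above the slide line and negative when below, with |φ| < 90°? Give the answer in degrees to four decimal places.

geometry: r = 48 mm, L = 299 mm, e = 9 mm; θ starts at 0°
rotate link 1 by +38°: θ ← 0° +38° = 38°
rotate link 1 by -61°: θ ← 38° -61° = -23°
rotate link 1 by -84°: θ ← -23° -84° = -107°
rotate link 1 by +64°: θ ← -107° +64° = -43°
rotate link 1 by +24°: θ ← -43° +24° = -19°
h = r sin θ − e = -15.627271 − 9 = -24.627271
sin φ = h / L = -24.627271 / 299 = -0.08236546
φ = arcsin(-0.08236546) = -4.724545°

-4.7245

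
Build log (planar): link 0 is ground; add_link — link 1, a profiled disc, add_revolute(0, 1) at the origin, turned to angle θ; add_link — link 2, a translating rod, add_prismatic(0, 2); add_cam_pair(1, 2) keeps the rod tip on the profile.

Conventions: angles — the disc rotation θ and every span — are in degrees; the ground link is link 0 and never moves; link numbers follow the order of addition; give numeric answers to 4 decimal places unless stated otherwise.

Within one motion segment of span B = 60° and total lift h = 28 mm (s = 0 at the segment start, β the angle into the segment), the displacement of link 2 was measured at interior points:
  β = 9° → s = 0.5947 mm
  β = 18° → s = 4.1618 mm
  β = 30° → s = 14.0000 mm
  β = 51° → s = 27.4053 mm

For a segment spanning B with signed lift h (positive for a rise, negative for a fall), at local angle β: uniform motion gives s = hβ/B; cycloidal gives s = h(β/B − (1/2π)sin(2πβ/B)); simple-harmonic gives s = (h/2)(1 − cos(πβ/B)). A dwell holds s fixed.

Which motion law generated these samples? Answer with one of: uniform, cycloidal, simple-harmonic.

candidates at β/B = r: uniform s = h·r (linear in β); cycloidal s = h·(r − sin(2πr)/(2π)); simple-harmonic s = (h/2)(1 − cos(πr))
β=9°: printed 0.5947 | uniform 4.2000, cycloidal 0.5947, simple-harmonic 1.5259
β=18°: printed 4.1618 | uniform 8.4000, cycloidal 4.1618, simple-harmonic 5.7710
β=30°: printed 14.0000 | uniform 14.0000, cycloidal 14.0000, simple-harmonic 14.0000
β=51°: printed 27.4053 | uniform 23.8000, cycloidal 27.4053, simple-harmonic 26.4741
only one law matches every sample → cycloidal

cycloidal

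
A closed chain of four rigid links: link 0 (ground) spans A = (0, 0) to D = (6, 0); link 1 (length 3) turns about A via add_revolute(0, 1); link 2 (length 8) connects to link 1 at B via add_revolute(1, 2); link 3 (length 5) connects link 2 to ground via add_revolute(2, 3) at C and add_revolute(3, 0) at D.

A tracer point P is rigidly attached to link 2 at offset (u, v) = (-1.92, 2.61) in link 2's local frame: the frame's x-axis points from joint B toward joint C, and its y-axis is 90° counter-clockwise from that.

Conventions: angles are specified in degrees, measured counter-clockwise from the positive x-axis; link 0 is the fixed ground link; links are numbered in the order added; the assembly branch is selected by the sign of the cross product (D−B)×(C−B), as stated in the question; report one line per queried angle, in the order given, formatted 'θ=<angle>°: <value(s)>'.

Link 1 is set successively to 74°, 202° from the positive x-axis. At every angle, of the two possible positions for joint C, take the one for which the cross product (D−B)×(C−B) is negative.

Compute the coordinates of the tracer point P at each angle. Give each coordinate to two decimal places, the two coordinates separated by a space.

A=(0,0), D=(6.00,0)
θ=74°: B = A + 3.00·(cos74°, sin74°) = (0.8269, 2.8838)
θ=74°: |BD| = 5.9226
θ=74°: circle(B,8.00) ∩ circle(D,5.00): a=6.2538, h=4.9890
θ=74°:   candidates: C₊=(8.7185,4.1964) cross=29.548; C₋=(3.8601,-4.5189) cross=-29.548
θ=74°:   branch - wants cross < 0 → take C=(3.8601,-4.5189) (cross=-29.548)
θ=74°: ex = (C−B)/|BC| = (0.3791,-0.9253); ey = (0.9253,0.3791)
θ=74°: P = B + -1.92·ex + 2.61·ey = (2.5141,5.6500)
θ=202°: B = A + 3.00·(cos202°, sin202°) = (-2.7816, -1.1238)
θ=202°: |BD| = 8.8532
θ=202°: circle(B,8.00) ∩ circle(D,5.00): a=6.6292, h=4.4782
θ=202°:   candidates: C₊=(3.2256,4.1596) cross=39.646; C₋=(4.3625,-4.7242) cross=-39.646
θ=202°:   branch - wants cross < 0 → take C=(4.3625,-4.7242) (cross=-39.646)
θ=202°: ex = (C−B)/|BC| = (0.8930,-0.4501); ey = (0.4501,0.8930)
θ=202°: P = B + -1.92·ex + 2.61·ey = (-3.3215,2.0710)

θ=74°: 2.51 5.65
θ=202°: -3.32 2.07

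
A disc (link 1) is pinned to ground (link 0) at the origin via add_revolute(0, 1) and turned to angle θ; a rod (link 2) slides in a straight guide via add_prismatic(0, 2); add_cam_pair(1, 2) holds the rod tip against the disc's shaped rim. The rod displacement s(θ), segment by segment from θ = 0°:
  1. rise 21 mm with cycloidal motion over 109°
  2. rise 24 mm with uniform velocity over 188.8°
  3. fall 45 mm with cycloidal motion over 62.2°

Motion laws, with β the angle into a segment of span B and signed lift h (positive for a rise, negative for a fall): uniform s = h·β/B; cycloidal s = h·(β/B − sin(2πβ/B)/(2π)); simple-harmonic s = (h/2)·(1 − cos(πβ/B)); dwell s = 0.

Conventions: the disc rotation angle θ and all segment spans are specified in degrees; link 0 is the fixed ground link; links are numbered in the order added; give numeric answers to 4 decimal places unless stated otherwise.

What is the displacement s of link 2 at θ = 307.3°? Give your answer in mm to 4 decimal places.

segment 1 (0° to 109°, cycloidal, h = 21) is passed completely: s = 0.0000 + (21) = 21.0000
segment 2 (109° to 297.8°, uniform, h = 24) is passed completely: s = 21.0000 + (24) = 45.0000
θ = 307.3° falls in segment 3 (297.8° to 360°, cycloidal, h = -45): β = 307.3 − 297.8 = 9.5°, B = 62.2°; Δs = -45·(0.1527 − sin(2π·0.1527)/(2π)) = -1.0074; s = 45.0000 − 1.0074 = 43.9926

43.9926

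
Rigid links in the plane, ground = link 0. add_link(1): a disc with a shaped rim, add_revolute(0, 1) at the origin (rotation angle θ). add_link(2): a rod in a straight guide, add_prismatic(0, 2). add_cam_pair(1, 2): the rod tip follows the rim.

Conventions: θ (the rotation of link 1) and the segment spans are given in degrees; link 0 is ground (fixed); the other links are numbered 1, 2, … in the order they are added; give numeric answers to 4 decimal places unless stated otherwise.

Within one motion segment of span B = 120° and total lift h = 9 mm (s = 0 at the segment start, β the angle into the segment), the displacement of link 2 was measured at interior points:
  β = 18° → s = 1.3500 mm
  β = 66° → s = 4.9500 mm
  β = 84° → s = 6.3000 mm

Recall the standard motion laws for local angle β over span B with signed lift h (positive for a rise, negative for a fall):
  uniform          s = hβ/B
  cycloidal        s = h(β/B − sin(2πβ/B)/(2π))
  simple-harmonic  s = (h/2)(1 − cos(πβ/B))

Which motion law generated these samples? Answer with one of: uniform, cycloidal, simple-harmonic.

candidates at β/B = r: uniform s = h·r (linear in β); cycloidal s = h·(r − sin(2πr)/(2π)); simple-harmonic s = (h/2)(1 − cos(πr))
β=18°: printed 1.3500 | uniform 1.3500, cycloidal 0.1912, simple-harmonic 0.4905
β=66°: printed 4.9500 | uniform 4.9500, cycloidal 5.3926, simple-harmonic 5.2040
β=84°: printed 6.3000 | uniform 6.3000, cycloidal 7.6623, simple-harmonic 7.1450
only one law matches every sample → uniform

uniform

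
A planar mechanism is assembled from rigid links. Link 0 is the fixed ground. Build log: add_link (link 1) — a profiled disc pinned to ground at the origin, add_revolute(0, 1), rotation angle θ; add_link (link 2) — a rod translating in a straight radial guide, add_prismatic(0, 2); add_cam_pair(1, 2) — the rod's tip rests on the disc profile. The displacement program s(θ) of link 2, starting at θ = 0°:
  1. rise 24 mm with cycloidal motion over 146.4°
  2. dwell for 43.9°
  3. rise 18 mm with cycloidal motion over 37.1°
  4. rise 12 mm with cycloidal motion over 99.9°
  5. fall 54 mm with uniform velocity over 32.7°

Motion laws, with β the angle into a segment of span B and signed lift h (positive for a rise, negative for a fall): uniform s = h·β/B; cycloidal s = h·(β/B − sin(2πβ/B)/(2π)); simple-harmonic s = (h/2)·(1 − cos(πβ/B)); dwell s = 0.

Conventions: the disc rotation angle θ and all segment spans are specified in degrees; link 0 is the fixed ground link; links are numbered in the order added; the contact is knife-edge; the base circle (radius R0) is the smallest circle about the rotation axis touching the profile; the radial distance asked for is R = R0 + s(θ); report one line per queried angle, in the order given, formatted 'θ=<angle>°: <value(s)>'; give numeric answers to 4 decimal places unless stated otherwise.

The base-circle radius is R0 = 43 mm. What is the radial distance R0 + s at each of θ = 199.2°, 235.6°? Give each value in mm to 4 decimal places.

seg 1 [0°–146.4°] cycloidal, h=24: full span → s += 24 → s = 24.0000
seg 2 [146.4°–190.3°] dwell: s stays 24.0000
seg 3 [190.3°–227.4°] cycloidal, h=18: θ=199.2° here. β=8.9, B=37.1. 18·(0.2399 − sin(2π·0.2399)/(2π)) = 1.4590 → s = 25.4590
seg 3 [190.3°–227.4°] cycloidal, h=18: full span → s += 18 → s = 42.0000
seg 4 [227.4°–327.3°] cycloidal, h=12: θ=235.6° here. β=8.2, B=99.9. 12·(0.0821 − sin(2π·0.0821)/(2π)) = 0.0431 → s = 42.0431
θ=199.2°: R = R0 + s = 43 + 25.4590 = 68.4590
θ=235.6°: R = R0 + s = 43 + 42.0431 = 85.0431

θ=199.2°: 68.4590
θ=235.6°: 85.0431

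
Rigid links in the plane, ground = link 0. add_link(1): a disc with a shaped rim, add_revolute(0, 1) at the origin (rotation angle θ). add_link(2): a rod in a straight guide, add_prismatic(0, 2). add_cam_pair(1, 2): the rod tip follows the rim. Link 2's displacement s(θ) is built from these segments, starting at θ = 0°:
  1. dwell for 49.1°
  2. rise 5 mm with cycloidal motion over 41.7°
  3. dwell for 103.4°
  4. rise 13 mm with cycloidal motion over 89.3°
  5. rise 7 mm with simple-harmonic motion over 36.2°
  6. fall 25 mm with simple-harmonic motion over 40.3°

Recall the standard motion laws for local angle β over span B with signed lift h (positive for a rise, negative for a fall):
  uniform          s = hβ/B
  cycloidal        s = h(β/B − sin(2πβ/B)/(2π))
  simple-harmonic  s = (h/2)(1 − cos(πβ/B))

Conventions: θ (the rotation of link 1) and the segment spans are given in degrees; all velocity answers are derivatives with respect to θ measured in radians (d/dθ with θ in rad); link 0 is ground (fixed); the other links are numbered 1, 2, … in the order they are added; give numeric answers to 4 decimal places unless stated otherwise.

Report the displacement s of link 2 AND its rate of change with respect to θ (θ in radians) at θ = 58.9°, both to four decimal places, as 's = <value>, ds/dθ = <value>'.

segment 1 (0° to 49.1°, dwell): s unchanged at 0.0000
θ = 58.9° falls in segment 2 (49.1° to 90.8°, cycloidal, h = 5): β = 58.9 − 49.1 = 9.8°, B = 41.7°; Δs = 5·(0.2350 − sin(2π·0.2350)/(2π)) = 0.3828; s = 0.0000 + 0.3828 = 0.3828
velocity in seg [49.1°–90.8°] (cycloidal), θ in radians: β = 9.8° = 0.1710 rad, B = 41.7° = 0.7278 rad; ds/dθ = (h/B)(1 − cos(2πβ/B)) = (5/0.7278)(1 − cos(2π·0.2350)) = 6.223989 mm/rad

s = 0.3828, ds/dθ = 6.2240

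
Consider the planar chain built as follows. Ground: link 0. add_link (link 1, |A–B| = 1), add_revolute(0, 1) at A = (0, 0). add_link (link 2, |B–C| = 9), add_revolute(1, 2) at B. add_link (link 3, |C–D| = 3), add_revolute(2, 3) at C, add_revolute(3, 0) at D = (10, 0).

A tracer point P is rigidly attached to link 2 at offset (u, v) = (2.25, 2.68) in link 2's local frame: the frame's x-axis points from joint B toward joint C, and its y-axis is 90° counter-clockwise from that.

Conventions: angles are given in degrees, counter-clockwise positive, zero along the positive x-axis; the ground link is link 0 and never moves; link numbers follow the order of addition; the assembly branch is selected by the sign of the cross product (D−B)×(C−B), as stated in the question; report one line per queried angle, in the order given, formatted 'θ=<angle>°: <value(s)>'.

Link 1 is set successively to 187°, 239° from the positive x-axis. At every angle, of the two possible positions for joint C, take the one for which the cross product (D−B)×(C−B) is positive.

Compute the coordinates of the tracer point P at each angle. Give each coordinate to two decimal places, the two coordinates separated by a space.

A=(0,0), D=(10.00,0)
θ=187°: B = A + 1.00·(cos187°, sin187°) = (-0.9925, -0.1219)
θ=187°: |BD| = 10.9932
θ=187°: circle(B,9.00) ∩ circle(D,3.00): a=8.7714, h=2.0158
θ=187°:   candidates: C₊=(7.7559,1.9910) cross=22.160; C₋=(7.8006,-2.0403) cross=-22.160
θ=187°:   branch + wants cross > 0 → take C=(7.7559,1.9910) (cross=22.160)
θ=187°: ex = (C−B)/|BC| = (0.9721,0.2348); ey = (-0.2348,0.9721)
θ=187°: P = B + 2.25·ex + 2.68·ey = (0.5654,3.0115)
θ=239°: B = A + 1.00·(cos239°, sin239°) = (-0.5150, -0.8572)
θ=239°: |BD| = 10.5499
θ=239°: circle(B,9.00) ∩ circle(D,3.00): a=8.6873, h=2.3517
θ=239°:   candidates: C₊=(7.9525,2.1926) cross=24.811; C₋=(8.3346,-2.4953) cross=-24.811
θ=239°:   branch + wants cross > 0 → take C=(7.9525,2.1926) (cross=24.811)
θ=239°: ex = (C−B)/|BC| = (0.9408,0.3389); ey = (-0.3389,0.9408)
θ=239°: P = B + 2.25·ex + 2.68·ey = (0.6937,2.4267)

θ=187°: 0.57 3.01
θ=239°: 0.69 2.43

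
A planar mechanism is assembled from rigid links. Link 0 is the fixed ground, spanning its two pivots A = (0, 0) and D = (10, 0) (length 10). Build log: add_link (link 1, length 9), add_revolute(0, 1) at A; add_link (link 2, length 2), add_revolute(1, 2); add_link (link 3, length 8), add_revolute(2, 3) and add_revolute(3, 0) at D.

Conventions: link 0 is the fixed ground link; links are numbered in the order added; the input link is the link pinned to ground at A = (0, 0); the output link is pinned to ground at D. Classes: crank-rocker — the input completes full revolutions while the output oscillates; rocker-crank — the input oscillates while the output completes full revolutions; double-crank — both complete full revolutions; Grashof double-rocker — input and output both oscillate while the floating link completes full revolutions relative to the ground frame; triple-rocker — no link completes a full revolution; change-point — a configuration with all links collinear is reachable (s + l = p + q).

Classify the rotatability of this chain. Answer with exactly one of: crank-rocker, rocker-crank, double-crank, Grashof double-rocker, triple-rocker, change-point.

lengths: ground=10, input=9, coupler=2, output=8
sorted: s=2 (shortest), l=10 (longest), p+q=17
s + l = 12 vs p + q = 17
s + l < p + q (Grashof) with shortest = coupler link → Grashof double-rocker

Grashof double-rocker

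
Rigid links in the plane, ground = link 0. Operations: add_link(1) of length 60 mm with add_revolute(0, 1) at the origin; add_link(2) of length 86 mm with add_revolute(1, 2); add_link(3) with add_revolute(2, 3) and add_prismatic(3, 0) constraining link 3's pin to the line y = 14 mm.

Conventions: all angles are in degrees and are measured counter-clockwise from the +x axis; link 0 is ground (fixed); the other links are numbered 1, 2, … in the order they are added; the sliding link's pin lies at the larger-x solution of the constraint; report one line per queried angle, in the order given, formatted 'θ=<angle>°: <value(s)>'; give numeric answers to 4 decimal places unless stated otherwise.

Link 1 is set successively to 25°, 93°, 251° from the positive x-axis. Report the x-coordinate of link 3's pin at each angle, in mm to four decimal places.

geometry: r = 60 mm, L = 86 mm, e = 14 mm
θ=25°: crank pin P = (r cos θ, r sin θ) = (54.378467, 25.357096)
θ=25°: h = r sin θ − e = 25.357096 − 14 = 11.357096
θ=25°: x = r cos θ + √(L² − h²) = 54.378467 + 85.246797 = 139.625264
θ=93°: crank pin P = (r cos θ, r sin θ) = (-3.140157, 59.917772)
θ=93°: h = r sin θ − e = 59.917772 − 14 = 45.917772
θ=93°: x = r cos θ + √(L² − h²) = -3.140157 + 72.715598 = 69.575441
θ=251°: crank pin P = (r cos θ, r sin θ) = (-19.534089, -56.731115)
θ=251°: h = r sin θ − e = -56.731115 − 14 = -70.731115
θ=251°: x = r cos θ + √(L² − h²) = -19.534089 + 48.919418 = 29.385329

θ=25°: 139.6253
θ=93°: 69.5754
θ=251°: 29.3853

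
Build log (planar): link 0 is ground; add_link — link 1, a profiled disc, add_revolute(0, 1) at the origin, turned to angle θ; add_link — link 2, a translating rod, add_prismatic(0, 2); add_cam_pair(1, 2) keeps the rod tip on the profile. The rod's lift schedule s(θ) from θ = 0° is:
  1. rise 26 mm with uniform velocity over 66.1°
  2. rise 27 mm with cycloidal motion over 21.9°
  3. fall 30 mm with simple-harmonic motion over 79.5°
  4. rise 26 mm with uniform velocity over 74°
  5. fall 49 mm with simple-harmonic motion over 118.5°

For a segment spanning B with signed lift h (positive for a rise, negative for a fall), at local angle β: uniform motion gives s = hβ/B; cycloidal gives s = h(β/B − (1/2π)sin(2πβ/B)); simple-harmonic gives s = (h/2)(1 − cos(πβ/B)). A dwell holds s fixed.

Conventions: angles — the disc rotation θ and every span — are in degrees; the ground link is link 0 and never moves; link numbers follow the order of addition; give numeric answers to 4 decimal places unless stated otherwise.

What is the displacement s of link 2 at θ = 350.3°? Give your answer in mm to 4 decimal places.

seg 1 [0°–66.1°] uniform, h=26: full span → s += 26 → s = 26.0000
seg 2 [66.1°–88°] cycloidal, h=27: full span → s += 27 → s = 53.0000
seg 3 [88°–167.5°] simple-harmonic, h=-30: full span → s += -30 → s = 23.0000
seg 4 [167.5°–241.5°] uniform, h=26: full span → s += 26 → s = 49.0000
seg 5 [241.5°–360°] simple-harmonic, h=-49: θ=350.3° here. β=108.8, B=118.5. -49/2·(1 − cos(π·0.9181)) = -48.1943 → s = 0.8057

0.8057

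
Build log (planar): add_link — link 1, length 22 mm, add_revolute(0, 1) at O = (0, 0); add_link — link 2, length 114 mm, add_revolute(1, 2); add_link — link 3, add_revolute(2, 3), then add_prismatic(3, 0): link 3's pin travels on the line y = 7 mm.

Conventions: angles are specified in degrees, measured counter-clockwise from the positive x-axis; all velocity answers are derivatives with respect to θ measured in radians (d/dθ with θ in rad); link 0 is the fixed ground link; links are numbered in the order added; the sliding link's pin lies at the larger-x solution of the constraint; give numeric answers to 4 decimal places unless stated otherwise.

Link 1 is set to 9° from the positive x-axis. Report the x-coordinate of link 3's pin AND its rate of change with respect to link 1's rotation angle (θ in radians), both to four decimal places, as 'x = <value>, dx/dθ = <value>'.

geometry: r = 22 mm, L = 114 mm, e = 7 mm
crank pin P = (r cos θ, r sin θ) = (21.729143, 3.441558)
h = r sin θ − e = 3.441558 − 7 = -3.558442
x = r cos θ + √(L² − h²) = 21.729143 + 113.944449 = 135.673593
dx/dθ = −r sin θ − h·r cos θ/√(L² − h²) (θ in radians; h = -3.558442) = -2.762965

x = 135.6736, dx/dθ = -2.7630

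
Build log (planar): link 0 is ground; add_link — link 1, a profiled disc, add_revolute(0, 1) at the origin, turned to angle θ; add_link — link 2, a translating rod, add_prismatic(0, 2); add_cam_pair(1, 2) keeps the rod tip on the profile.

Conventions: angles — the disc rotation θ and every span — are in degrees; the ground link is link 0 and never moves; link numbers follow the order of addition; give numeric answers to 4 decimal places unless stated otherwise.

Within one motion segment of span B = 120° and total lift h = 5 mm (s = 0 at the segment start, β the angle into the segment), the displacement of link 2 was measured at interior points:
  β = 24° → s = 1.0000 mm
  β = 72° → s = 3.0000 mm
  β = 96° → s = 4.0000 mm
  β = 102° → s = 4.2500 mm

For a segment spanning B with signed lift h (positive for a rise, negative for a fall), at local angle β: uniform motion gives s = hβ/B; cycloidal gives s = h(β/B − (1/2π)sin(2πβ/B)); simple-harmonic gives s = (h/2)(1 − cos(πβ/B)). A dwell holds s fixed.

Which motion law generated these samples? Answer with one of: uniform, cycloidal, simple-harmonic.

candidates at β/B = r: uniform s = h·r (linear in β); cycloidal s = h·(r − sin(2πr)/(2π)); simple-harmonic s = (h/2)(1 − cos(πr))
β=24°: printed 1.0000 | uniform 1.0000, cycloidal 0.2432, simple-harmonic 0.4775
β=72°: printed 3.0000 | uniform 3.0000, cycloidal 3.4677, simple-harmonic 3.2725
β=96°: printed 4.0000 | uniform 4.0000, cycloidal 4.7568, simple-harmonic 4.5225
β=102°: printed 4.2500 | uniform 4.2500, cycloidal 4.8938, simple-harmonic 4.7275
only one law matches every sample → uniform

uniform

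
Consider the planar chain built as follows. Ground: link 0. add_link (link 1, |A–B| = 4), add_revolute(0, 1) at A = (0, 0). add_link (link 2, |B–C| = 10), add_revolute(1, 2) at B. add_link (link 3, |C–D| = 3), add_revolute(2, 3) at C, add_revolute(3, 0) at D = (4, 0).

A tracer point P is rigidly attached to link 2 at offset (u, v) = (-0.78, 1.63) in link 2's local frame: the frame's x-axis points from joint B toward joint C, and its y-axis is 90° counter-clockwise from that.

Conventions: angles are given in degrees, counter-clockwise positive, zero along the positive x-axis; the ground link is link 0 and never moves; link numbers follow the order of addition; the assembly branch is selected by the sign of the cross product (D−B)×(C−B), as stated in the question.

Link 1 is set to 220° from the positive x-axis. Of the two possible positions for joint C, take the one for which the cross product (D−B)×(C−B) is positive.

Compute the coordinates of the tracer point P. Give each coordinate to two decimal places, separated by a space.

A=(0,0), D=(4.00,0)
B = A + 4.00·(cos220°, sin220°) = (-3.0642, -2.5712)
|BD| = 7.5175
circle(B,10.00) ∩ circle(D,3.00): a=9.8113, h=1.9336
  candidates: C₊=(5.4941,2.6015) cross=14.536; C₋=(6.8167,-1.0325) cross=-14.536
  branch + wants cross > 0 → take C=(5.4941,2.6015) (cross=14.536)
ex = (C−B)/|BC| = (0.8558,0.5173); ey = (-0.5173,0.8558)
P = B + -0.78·ex + 1.63·ey = (-4.5749,-1.5796)

-4.57 -1.58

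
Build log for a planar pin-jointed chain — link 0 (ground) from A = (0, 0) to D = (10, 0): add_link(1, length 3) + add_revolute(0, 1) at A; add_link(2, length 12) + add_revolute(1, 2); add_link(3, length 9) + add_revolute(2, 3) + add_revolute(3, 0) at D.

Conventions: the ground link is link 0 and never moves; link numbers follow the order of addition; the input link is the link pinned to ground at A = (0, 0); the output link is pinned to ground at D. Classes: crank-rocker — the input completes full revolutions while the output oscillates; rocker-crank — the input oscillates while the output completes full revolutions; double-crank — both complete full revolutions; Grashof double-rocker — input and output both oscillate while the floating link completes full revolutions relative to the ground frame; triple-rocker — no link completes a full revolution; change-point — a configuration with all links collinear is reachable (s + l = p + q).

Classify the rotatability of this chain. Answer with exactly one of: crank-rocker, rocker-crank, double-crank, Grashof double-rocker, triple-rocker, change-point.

lengths: ground=10, input=3, coupler=12, output=9
sorted: s=3 (shortest), l=12 (longest), p+q=19
s + l = 15 vs p + q = 19
s + l < p + q (Grashof) with shortest = input link → crank-rocker

crank-rocker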